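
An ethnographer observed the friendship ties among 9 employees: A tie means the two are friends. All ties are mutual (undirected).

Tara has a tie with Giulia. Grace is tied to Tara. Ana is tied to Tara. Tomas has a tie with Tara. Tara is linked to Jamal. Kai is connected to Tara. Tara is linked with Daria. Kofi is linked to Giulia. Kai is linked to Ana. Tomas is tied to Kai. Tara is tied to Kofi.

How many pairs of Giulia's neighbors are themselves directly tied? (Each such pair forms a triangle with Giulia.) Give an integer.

Giulia's neighbors: Kofi and Tara.
Neighbor pairs that are themselves tied: Giulia–Kofi–Tara. Each forms one triangle with Giulia, for 1 in total.

1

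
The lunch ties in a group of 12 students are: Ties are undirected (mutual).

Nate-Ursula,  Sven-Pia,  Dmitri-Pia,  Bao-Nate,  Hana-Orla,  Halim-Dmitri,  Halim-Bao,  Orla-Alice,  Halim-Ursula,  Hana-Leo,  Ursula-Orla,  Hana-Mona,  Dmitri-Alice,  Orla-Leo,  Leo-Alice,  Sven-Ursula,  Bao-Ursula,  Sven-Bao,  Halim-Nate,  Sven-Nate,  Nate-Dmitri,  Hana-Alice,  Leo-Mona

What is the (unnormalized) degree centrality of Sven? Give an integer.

Sven is directly tied to Bao, Nate, Pia, and Ursula. That is 4 neighbors, so the degree of Sven is 4.

4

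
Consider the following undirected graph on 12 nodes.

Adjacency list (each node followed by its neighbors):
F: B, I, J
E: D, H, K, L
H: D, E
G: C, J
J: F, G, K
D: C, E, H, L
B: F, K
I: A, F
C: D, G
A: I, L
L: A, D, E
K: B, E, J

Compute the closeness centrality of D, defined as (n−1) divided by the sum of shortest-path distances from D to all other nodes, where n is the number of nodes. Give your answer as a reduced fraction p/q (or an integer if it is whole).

Distances from D: A:2, B:3, C:1, E:1, F:4, G:2, H:1, I:3, J:3, K:2, L:1. Sum = 23.
n = 12, so closeness = 11/23.

11/23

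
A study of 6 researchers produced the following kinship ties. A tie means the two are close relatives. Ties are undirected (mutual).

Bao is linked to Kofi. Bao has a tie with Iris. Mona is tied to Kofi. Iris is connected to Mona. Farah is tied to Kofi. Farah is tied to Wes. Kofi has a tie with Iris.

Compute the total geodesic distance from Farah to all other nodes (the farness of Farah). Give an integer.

Distances from Farah: Bao:2, Iris:2, Kofi:1, Mona:2, Wes:1.
Sum = 2 + 2 + 1 + 2 + 1 = 8.

8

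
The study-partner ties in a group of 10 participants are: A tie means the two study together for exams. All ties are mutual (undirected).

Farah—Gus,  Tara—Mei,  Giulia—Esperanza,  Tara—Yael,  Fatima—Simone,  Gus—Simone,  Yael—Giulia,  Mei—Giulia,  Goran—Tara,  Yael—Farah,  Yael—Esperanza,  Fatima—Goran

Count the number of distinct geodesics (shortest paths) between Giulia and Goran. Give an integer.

2

The shortest distance is 3. The length-3 paths are: Giulia–Mei–Tara–Goran; Giulia–Yael–Tara–Goran.
That gives 2 distinct shortest paths.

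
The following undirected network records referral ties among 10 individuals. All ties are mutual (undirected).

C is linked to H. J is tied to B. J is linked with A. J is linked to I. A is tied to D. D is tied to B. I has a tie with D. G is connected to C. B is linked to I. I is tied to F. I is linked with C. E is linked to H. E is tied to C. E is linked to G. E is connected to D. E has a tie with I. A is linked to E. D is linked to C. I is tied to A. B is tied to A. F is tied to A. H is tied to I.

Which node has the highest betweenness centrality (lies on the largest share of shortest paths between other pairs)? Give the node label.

I

Unnormalized betweenness of each node: A:121/30, B:1/3, C:29/10, D:47/30, E:28/5, F:0, G:0, H:0, I:347/30, J:0.
I has the largest value, 347/30, making it the main broker — the node through which the most shortest paths run.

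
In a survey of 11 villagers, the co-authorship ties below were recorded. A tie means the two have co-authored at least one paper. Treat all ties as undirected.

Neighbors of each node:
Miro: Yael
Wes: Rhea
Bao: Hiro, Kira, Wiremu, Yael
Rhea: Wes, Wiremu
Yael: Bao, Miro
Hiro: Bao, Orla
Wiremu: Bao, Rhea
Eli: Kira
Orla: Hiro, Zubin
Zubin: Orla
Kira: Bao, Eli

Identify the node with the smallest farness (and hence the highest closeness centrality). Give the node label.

Farness (sum of distances to all others) for each node — Bao:18, Eli:34, Hiro:23, Kira:25, Miro:34, Orla:30, Rhea:30, Wes:39, Wiremu:23, Yael:25, Zubin:39.
The smallest farness is 18, for Bao, so Bao has the highest closeness.

Bao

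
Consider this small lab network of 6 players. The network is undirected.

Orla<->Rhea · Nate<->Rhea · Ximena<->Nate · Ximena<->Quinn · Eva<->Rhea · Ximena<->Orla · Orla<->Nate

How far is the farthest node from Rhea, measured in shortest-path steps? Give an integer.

Distances from Rhea: Eva:1, Nate:1, Orla:1, Quinn:3, Ximena:2.
The largest is 3 (to Quinn), so the eccentricity of Rhea is 3.

3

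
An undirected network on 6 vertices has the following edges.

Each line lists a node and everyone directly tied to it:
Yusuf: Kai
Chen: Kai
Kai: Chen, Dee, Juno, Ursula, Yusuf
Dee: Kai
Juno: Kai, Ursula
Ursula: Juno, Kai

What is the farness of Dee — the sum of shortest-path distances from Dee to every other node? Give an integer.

9

Distances from Dee: Chen:2, Juno:2, Kai:1, Ursula:2, Yusuf:2.
Sum = 2 + 2 + 1 + 2 + 2 = 9.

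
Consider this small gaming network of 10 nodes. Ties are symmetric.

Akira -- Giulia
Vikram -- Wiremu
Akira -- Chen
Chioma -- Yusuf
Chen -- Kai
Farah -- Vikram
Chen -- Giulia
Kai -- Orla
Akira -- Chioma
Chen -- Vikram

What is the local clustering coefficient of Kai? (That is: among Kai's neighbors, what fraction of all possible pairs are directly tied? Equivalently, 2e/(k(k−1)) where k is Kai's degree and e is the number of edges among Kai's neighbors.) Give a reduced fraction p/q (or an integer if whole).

Kai's neighbors: Chen and Orla (k = 2).
Possible neighbor pairs: C(2,2) = 1. Edges among them: none → e = 0.
Clustering(Kai) = 0/1.

0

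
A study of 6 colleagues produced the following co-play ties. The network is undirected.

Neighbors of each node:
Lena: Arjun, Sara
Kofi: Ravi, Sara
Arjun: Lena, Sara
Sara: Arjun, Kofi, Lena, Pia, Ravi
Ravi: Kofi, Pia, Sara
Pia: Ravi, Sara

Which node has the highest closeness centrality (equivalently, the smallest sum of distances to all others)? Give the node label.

Farness (sum of distances to all others) for each node — Arjun:8, Kofi:8, Lena:8, Pia:8, Ravi:7, Sara:5.
The smallest farness is 5, for Sara, so Sara has the highest closeness.

Sara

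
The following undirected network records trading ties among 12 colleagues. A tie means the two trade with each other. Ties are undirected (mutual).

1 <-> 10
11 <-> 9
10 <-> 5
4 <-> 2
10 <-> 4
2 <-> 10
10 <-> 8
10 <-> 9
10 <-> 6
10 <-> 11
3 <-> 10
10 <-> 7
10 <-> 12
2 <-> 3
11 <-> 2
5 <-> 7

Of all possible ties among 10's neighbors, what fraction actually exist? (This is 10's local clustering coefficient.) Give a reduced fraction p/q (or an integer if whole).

10's neighbors: 1, 2, 3, 4, 5, 6, 7, 8, 9, 11, and 12 (k = 11).
Possible neighbor pairs: C(11,2) = 55. Edges among them: 2–3, 2–4, 2–11, 5–7, 9–11 → e = 5.
Clustering(10) = 5/55 = 1/11.

1/11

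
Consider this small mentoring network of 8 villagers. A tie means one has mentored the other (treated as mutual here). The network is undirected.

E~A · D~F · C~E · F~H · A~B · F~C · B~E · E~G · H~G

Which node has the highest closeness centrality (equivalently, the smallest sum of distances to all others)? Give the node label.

E

Farness (sum of distances to all others) for each node — A:16, B:16, C:12, D:19, E:11, F:13, G:13, H:14.
The smallest farness is 11, for E, so E has the highest closeness.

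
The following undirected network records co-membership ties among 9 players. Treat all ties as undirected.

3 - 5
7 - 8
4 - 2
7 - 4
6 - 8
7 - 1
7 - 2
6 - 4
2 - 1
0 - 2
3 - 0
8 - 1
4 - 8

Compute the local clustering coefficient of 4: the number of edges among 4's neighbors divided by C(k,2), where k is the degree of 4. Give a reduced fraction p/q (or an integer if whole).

1/2

4's neighbors: 2, 6, 7, and 8 (k = 4).
Possible neighbor pairs: C(4,2) = 6. Edges among them: 2–7, 6–8, 7–8 → e = 3.
Clustering(4) = 3/6 = 1/2.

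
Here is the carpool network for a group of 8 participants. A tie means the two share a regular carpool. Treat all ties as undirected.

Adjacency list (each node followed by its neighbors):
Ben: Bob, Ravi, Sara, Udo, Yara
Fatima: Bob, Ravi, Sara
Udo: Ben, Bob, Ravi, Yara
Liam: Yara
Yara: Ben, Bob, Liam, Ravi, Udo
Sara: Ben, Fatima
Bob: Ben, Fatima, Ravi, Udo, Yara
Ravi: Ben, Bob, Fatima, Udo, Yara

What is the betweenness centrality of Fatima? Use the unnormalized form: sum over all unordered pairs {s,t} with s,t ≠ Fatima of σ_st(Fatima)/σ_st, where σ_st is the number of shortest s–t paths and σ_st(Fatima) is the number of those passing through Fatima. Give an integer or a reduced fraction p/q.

1

Pairs whose geodesics pass through Fatima — Sara–Ravi: 1/2; Sara–Bob: 1/2.
All other pairs contribute 0.
Summing the contributions gives betweenness(Fatima) = 1.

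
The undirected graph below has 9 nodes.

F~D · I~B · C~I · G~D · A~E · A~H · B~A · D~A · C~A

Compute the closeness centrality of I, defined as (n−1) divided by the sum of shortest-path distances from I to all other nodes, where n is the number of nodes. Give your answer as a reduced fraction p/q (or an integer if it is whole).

8/21

Distances from I: A:2, B:1, C:1, D:3, E:3, F:4, G:4, H:3. Sum = 21.
n = 9, so closeness = 8/21.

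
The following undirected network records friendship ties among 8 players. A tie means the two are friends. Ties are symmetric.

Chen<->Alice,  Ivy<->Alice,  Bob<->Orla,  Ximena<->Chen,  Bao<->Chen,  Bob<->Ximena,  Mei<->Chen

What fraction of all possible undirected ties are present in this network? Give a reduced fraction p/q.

There are 7 edges and 8 nodes, so the maximum possible is C(8,2) = 28.
Density = 7/28 = 1/4.

1/4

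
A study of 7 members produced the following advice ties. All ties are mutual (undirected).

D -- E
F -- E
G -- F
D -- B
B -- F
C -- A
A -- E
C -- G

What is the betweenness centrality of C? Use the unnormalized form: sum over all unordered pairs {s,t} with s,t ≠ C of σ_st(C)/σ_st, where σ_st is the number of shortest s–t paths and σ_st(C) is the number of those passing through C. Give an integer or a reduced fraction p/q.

Pairs whose geodesics pass through C — A–G: 1.
All other pairs contribute 0.
Summing the contributions gives betweenness(C) = 1.

1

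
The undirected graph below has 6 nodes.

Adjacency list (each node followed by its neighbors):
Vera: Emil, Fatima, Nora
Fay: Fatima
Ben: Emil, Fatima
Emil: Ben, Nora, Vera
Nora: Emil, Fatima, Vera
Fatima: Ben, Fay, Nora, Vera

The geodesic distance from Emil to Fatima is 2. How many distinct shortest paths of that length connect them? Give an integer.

3

The shortest distance is 2. The length-2 paths are: Emil–Nora–Fatima; Emil–Ben–Fatima; Emil–Vera–Fatima.
That gives 3 distinct shortest paths.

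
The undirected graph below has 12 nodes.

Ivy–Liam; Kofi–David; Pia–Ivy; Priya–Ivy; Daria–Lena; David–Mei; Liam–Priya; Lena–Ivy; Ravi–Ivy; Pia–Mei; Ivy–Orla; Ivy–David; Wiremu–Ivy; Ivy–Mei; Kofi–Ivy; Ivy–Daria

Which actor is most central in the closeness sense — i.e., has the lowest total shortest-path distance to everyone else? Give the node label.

Ivy

Farness (sum of distances to all others) for each node — Daria:20, David:19, Ivy:11, Kofi:20, Lena:20, Liam:20, Mei:19, Orla:21, Pia:20, Priya:20, Ravi:21, Wiremu:21.
The smallest farness is 11, for Ivy, so Ivy has the highest closeness.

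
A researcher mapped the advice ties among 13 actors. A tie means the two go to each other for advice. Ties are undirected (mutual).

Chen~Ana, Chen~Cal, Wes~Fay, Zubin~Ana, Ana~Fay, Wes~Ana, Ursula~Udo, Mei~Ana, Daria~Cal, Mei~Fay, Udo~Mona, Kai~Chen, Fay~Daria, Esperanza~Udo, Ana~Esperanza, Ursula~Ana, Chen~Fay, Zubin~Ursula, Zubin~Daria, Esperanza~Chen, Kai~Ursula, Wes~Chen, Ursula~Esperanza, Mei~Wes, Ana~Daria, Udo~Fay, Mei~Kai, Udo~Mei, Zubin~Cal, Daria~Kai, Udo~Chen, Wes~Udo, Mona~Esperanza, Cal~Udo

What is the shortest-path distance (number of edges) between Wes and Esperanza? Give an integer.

One shortest route is Wes – Chen – Esperanza, which uses 2 edges, and Wes and Esperanza are not directly tied, so nothing shorter exists. So d(Wes,Esperanza) = 2.

2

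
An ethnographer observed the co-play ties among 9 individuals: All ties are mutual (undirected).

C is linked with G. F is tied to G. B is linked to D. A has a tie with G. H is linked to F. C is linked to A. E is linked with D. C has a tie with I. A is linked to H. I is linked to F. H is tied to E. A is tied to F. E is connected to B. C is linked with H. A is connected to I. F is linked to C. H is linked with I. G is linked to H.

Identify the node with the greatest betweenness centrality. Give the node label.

H

Unnormalized betweenness of each node: A:1/4, B:0, C:1/4, D:0, E:12, F:1/4, G:0, H:61/4, I:0.
H has the largest value, 61/4, making it the main broker — the node through which the most shortest paths run.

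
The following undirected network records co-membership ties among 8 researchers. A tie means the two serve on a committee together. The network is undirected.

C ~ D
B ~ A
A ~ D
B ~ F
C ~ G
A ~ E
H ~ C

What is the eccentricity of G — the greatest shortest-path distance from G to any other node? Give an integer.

5

Distances from G: A:3, B:4, C:1, D:2, E:4, F:5, H:2.
The largest is 5 (to F), so the eccentricity of G is 5.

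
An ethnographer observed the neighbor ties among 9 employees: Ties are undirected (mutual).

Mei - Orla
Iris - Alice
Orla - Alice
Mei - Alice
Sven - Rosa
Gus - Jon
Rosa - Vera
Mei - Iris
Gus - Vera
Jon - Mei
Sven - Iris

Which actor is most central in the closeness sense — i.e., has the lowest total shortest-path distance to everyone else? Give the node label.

Farness (sum of distances to all others) for each node — Alice:17, Gus:18, Iris:15, Jon:16, Mei:14, Orla:20, Rosa:19, Sven:17, Vera:20.
The smallest farness is 14, for Mei, so Mei has the highest closeness.

Mei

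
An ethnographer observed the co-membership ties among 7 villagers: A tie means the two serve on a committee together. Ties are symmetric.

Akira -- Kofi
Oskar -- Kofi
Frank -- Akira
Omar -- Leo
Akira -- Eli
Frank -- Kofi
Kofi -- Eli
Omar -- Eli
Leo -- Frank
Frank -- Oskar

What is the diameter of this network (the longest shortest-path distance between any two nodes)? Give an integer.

Eccentricity of each node (its greatest distance to any other): Akira:2, Eli:2, Frank:2, Kofi:2, Leo:2, Omar:3, Oskar:3.
The maximum eccentricity is 3, realized for instance by the pair Oskar–Omar via Oskar – Kofi – Eli – Omar. So the diameter is 3.

3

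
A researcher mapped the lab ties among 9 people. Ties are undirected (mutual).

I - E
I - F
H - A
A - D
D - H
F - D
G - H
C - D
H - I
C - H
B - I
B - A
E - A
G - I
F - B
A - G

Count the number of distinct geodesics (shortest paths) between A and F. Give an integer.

The shortest distance is 2. The length-2 paths are: A–B–F; A–D–F.
That gives 2 distinct shortest paths.

2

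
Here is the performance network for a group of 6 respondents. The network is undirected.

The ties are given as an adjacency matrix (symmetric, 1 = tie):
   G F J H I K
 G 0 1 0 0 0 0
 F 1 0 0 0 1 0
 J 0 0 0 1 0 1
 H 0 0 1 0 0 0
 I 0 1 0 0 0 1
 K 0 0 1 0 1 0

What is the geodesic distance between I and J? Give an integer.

One shortest route is I – K – J, which uses 2 edges, and I and J are not directly tied, so nothing shorter exists. So d(I,J) = 2.

2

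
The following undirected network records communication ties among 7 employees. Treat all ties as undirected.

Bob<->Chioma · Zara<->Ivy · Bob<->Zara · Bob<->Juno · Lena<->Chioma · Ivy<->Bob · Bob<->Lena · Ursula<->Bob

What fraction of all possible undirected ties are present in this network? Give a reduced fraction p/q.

8/21

There are 8 edges and 7 nodes, so the maximum possible is C(7,2) = 21.
Density = 8/21.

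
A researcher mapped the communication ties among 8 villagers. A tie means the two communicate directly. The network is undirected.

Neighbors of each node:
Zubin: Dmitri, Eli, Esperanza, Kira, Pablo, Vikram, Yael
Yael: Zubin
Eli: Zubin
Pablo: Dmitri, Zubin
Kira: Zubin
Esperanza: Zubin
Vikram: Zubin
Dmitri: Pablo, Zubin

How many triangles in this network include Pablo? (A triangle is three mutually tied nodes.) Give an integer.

1

Pablo's neighbors: Dmitri and Zubin.
Neighbor pairs that are themselves tied: Pablo–Dmitri–Zubin. Each forms one triangle with Pablo, for 1 in total.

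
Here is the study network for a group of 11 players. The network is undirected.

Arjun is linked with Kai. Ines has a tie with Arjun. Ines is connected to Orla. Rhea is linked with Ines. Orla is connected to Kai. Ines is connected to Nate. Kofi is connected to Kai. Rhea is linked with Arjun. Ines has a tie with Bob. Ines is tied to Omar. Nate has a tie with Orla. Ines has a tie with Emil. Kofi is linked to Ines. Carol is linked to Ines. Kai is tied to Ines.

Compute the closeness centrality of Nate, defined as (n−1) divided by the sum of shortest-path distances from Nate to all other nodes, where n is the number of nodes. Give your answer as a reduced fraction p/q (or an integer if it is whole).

5/9

Distances from Nate: Arjun:2, Bob:2, Carol:2, Emil:2, Ines:1, Kai:2, Kofi:2, Omar:2, Orla:1, Rhea:2. Sum = 18.
n = 11, so closeness = 10/18 = 5/9.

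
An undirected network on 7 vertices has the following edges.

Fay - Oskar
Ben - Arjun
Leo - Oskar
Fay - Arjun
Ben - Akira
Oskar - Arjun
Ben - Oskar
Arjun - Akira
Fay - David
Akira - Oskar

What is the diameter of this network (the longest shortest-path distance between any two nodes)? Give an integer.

3

Eccentricity of each node (its greatest distance to any other): Akira:3, Arjun:2, Ben:3, David:3, Fay:2, Leo:3, Oskar:2.
The maximum eccentricity is 3, realized for instance by the pair Ben–David via Ben – Arjun – Fay – David. So the diameter is 3.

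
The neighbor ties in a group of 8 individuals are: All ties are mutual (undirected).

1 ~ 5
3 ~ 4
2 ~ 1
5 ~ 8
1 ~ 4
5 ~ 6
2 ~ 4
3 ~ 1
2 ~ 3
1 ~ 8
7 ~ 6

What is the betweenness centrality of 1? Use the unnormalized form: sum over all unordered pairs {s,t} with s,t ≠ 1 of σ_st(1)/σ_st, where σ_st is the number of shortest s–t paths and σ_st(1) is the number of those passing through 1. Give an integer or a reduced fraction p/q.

Pairs whose geodesics pass through 1 — 6–4: 1; 6–2: 1; 6–3: 1; 7–4: 1; 7–2: 1; 7–3: 1; 8–4: 1; 8–2: 1; 8–3: 1; 5–4: 1; 5–2: 1; 5–3: 1.
All other pairs contribute 0.
Summing the contributions gives betweenness(1) = 12.

12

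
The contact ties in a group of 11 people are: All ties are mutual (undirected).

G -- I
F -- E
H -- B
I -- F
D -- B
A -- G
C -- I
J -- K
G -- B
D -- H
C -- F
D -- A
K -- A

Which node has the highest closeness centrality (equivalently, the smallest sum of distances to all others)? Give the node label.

G

Farness (sum of distances to all others) for each node — A:21, B:24, C:29, D:26, E:37, F:28, G:19, H:29, I:22, J:37, K:28.
The smallest farness is 19, for G, so G has the highest closeness.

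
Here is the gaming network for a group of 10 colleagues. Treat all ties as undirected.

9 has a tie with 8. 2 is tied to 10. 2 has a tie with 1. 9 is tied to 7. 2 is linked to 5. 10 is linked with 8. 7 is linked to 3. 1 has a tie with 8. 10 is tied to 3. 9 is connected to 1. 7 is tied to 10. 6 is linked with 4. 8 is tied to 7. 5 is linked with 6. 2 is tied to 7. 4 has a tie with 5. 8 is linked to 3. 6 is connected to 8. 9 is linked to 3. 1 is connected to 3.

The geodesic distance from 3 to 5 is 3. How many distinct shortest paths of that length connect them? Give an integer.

4

The shortest distance is 3. The length-3 paths are: 3–8–6–5; 3–10–2–5; 3–1–2–5; 3–7–2–5.
That gives 4 distinct shortest paths.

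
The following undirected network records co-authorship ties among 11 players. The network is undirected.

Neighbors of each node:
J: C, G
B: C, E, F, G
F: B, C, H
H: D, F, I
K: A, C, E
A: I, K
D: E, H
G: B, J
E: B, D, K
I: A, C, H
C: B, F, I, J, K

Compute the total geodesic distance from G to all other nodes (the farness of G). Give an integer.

Distances from G: A:4, B:1, C:2, D:3, E:2, F:2, H:3, I:3, J:1, K:3.
Sum = 4 + 1 + 2 + 3 + 2 + 2 + 3 + 3 + 1 + 3 = 24.

24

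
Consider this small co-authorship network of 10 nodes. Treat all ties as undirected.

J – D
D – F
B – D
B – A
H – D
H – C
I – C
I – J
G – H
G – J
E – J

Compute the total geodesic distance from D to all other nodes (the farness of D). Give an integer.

Distances from D: A:2, B:1, C:2, E:2, F:1, G:2, H:1, I:2, J:1.
Sum = 2 + 1 + 2 + 2 + 1 + 2 + 1 + 2 + 1 = 14.

14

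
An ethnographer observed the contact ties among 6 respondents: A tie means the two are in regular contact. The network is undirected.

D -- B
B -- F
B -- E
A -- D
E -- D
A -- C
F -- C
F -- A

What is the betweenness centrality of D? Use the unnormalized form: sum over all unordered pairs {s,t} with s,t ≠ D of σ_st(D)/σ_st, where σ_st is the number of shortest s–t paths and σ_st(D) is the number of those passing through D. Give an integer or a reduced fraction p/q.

Pairs whose geodesics pass through D — E–C: 1/2; E–A: 1; B–A: 1/2.
All other pairs contribute 0.
Summing the contributions gives betweenness(D) = 2.

2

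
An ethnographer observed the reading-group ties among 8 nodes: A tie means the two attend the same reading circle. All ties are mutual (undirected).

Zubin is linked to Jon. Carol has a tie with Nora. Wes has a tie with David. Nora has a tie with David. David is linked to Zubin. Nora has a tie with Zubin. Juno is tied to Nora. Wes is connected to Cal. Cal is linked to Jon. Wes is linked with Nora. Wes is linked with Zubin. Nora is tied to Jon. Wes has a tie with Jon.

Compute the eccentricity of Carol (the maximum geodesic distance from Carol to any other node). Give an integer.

3

Distances from Carol: Cal:3, David:2, Jon:2, Juno:2, Nora:1, Wes:2, Zubin:2.
The largest is 3 (to Cal), so the eccentricity of Carol is 3.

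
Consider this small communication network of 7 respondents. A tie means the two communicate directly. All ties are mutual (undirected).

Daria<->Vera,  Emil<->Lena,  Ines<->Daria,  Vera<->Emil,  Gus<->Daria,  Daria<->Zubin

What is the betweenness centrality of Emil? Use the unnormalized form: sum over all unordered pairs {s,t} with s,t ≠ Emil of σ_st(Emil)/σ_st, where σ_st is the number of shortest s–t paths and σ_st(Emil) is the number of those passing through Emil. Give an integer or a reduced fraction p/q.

5

Pairs whose geodesics pass through Emil — Lena–Daria: 1; Lena–Zubin: 1; Lena–Vera: 1; Lena–Ines: 1; Lena–Gus: 1.
All other pairs contribute 0.
Summing the contributions gives betweenness(Emil) = 5.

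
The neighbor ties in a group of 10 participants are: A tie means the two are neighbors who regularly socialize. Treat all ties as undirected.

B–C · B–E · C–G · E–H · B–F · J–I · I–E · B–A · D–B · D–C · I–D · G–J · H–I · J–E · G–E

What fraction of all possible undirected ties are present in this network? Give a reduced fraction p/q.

1/3

There are 15 edges and 10 nodes, so the maximum possible is C(10,2) = 45.
Density = 15/45 = 1/3.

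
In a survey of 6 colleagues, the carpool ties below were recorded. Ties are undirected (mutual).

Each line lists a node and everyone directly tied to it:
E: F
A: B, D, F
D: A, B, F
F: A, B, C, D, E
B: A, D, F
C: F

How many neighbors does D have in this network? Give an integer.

3

D is directly tied to A, B, and F. That is 3 neighbors, so the degree of D is 3.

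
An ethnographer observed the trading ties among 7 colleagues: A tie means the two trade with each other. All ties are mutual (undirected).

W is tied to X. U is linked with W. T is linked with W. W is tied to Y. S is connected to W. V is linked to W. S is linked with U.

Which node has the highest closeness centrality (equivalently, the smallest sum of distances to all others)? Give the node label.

Farness (sum of distances to all others) for each node — S:10, T:11, U:10, V:11, W:6, X:11, Y:11.
The smallest farness is 6, for W, so W has the highest closeness.

W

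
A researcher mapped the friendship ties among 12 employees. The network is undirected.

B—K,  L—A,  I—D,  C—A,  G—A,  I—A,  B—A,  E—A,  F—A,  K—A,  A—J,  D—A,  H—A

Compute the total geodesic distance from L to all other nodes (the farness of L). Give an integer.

Distances from L: A:1, B:2, C:2, D:2, E:2, F:2, G:2, H:2, I:2, J:2, K:2.
Sum = 1 + 2 + 2 + 2 + 2 + 2 + 2 + 2 + 2 + 2 + 2 = 21.

21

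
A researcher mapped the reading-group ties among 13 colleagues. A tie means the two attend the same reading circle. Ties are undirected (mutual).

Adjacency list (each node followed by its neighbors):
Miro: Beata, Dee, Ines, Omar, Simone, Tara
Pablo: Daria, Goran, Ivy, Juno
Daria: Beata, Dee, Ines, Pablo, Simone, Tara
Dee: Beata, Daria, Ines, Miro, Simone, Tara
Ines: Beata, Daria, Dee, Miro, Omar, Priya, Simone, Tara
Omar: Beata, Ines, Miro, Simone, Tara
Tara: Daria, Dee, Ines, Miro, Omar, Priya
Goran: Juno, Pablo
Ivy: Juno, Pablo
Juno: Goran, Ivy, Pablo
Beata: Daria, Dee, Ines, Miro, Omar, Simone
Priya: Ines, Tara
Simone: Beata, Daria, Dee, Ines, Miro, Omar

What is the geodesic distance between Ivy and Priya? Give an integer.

One shortest route is Ivy – Pablo – Daria – Tara – Priya, which uses 4 edges, and at distance 3 from Ivy we only reach {Beata, Dee, Ines, Simone, Tara}, which does not include Priya. So d(Ivy,Priya) = 4.

4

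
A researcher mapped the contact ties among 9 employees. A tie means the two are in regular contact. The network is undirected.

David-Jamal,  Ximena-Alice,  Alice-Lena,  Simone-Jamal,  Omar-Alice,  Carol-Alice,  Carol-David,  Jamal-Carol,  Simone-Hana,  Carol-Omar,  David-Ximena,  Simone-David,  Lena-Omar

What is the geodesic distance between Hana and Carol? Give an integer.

One shortest route is Hana – Simone – Jamal – Carol, which uses 3 edges, and at distance 2 from Hana we only reach {David, Jamal}, which does not include Carol. So d(Hana,Carol) = 3.

3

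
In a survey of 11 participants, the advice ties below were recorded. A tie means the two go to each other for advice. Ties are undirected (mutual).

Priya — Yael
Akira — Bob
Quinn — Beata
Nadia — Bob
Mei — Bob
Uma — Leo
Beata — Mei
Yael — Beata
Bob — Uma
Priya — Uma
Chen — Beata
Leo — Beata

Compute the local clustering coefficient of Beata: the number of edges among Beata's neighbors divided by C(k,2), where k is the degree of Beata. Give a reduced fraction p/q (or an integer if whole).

Beata's neighbors: Chen, Leo, Mei, Quinn, and Yael (k = 5).
Possible neighbor pairs: C(5,2) = 10. Edges among them: none → e = 0.
Clustering(Beata) = 0/10 = 0.

0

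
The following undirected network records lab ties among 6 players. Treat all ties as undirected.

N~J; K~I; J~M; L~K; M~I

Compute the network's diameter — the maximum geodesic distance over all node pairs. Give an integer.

5

Eccentricity of each node (its greatest distance to any other): I:3, J:4, K:4, L:5, M:3, N:5.
The maximum eccentricity is 5, realized for instance by the pair L–N via L – K – I – M – J – N. So the diameter is 5.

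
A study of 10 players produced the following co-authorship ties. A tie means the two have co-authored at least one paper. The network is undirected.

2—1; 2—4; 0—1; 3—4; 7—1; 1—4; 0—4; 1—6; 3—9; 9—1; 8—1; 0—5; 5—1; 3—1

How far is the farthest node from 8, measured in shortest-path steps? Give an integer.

2

Distances from 8: 0:2, 1:1, 2:2, 3:2, 4:2, 5:2, 6:2, 7:2, 9:2.
The largest is 2 (to 4, 6, 5, 9, 2, 0, 3, and 7), so the eccentricity of 8 is 2.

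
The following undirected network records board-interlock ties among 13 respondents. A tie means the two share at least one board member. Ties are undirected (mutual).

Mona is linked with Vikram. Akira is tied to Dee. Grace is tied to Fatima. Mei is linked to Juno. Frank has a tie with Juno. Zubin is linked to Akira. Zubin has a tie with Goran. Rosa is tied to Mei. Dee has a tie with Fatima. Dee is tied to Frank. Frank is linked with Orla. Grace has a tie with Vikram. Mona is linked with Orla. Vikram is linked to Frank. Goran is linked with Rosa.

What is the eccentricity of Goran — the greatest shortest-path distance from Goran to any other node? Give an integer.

6

Distances from Goran: Akira:2, Dee:3, Fatima:4, Frank:4, Grace:5, Juno:3, Mei:2, Mona:6, Orla:5, Rosa:1, Vikram:5, Zubin:1.
The largest is 6 (to Mona), so the eccentricity of Goran is 6.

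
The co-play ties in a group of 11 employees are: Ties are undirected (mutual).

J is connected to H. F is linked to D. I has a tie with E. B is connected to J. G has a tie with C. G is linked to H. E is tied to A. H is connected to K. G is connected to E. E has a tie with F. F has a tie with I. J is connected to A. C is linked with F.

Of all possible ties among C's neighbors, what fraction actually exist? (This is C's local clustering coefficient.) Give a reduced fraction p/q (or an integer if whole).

C's neighbors: F and G (k = 2).
Possible neighbor pairs: C(2,2) = 1. Edges among them: none → e = 0.
Clustering(C) = 0/1.

0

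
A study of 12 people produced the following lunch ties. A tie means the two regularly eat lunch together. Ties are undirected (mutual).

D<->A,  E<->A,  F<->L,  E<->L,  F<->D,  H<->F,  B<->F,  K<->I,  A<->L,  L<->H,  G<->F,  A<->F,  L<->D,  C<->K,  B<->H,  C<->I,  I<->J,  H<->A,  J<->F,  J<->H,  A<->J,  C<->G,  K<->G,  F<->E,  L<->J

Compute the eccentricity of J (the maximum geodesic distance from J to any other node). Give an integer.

2

Distances from J: A:1, B:2, C:2, D:2, E:2, F:1, G:2, H:1, I:1, K:2, L:1.
The largest is 2 (to K, C, E, D, G, and B), so the eccentricity of J is 2.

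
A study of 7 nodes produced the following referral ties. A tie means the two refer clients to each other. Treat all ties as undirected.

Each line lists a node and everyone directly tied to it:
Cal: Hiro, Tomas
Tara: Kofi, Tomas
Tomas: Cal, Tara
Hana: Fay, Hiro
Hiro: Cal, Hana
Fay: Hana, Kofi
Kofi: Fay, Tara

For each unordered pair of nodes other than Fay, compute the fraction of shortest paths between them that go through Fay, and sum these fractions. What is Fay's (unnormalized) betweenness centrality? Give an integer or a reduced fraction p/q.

3

Pairs whose geodesics pass through Fay — Hiro–Kofi: 1; Hana–Kofi: 1; Hana–Tara: 1.
All other pairs contribute 0.
Summing the contributions gives betweenness(Fay) = 3.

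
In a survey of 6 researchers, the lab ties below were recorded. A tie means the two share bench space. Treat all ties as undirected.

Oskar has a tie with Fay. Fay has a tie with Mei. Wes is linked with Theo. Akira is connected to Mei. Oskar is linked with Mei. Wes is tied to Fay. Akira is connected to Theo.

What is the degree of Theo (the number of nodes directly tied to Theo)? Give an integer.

Theo is directly tied to Akira and Wes. That is 2 neighbors, so the degree of Theo is 2.

2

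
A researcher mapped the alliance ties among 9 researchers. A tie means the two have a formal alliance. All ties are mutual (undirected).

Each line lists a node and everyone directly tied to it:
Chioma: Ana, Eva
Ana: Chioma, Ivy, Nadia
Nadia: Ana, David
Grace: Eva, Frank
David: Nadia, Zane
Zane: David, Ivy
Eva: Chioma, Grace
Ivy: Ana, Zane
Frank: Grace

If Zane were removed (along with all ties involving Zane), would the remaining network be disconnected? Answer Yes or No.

Even without Zane, every remaining node can still reach every other (the residual graph is connected), so Zane is not a cut vertex.

No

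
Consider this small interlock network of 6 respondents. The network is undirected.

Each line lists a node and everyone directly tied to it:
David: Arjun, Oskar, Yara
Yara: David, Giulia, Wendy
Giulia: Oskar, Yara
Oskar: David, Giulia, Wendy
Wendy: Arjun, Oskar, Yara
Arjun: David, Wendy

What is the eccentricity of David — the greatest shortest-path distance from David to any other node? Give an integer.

Distances from David: Arjun:1, Giulia:2, Oskar:1, Wendy:2, Yara:1.
The largest is 2 (to Wendy and Giulia), so the eccentricity of David is 2.

2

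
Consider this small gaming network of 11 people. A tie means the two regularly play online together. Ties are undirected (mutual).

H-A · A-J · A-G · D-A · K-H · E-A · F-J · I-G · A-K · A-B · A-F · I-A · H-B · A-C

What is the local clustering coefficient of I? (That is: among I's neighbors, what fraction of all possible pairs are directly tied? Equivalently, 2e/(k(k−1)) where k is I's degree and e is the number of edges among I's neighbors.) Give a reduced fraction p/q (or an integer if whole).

I's neighbors: A and G (k = 2).
Possible neighbor pairs: C(2,2) = 1. Edges among them: A–G → e = 1.
Clustering(I) = 1/1.

1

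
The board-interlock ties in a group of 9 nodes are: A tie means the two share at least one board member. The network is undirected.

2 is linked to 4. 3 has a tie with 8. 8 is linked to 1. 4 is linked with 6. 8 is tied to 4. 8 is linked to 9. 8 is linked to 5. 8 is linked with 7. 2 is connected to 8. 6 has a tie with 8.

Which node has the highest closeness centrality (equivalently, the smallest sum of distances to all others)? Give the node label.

Farness (sum of distances to all others) for each node — 1:15, 2:14, 3:15, 4:13, 5:15, 6:14, 7:15, 8:8, 9:15.
The smallest farness is 8, for 8, so 8 has the highest closeness.

8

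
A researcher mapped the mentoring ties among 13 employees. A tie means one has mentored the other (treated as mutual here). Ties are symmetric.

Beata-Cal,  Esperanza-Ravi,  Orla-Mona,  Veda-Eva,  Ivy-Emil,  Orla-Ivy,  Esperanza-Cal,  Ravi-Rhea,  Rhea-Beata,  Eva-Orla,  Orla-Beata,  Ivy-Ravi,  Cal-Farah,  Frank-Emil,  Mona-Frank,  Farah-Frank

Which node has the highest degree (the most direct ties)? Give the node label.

Orla

Degrees — Beata:3, Cal:3, Emil:2, Esperanza:2, Eva:2, Farah:2, Frank:3, Ivy:3, Mona:2, Orla:4, Ravi:3, Rhea:2, Veda:1.
The maximum is 4, attained only by Orla.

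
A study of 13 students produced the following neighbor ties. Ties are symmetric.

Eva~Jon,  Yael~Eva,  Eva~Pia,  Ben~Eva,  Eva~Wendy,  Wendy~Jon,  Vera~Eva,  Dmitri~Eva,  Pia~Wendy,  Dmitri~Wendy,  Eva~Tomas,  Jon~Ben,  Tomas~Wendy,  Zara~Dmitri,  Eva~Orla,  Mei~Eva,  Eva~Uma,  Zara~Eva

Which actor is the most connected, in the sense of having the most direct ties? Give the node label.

Degrees — Ben:2, Dmitri:3, Eva:12, Jon:3, Mei:1, Orla:1, Pia:2, Tomas:2, Uma:1, Vera:1, Wendy:5, Yael:1, Zara:2.
The maximum is 12, attained only by Eva.

Eva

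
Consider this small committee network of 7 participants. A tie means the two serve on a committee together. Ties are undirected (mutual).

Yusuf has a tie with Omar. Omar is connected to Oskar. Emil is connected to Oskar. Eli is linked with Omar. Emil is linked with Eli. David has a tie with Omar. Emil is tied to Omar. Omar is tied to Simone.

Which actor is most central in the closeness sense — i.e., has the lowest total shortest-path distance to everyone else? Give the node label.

Farness (sum of distances to all others) for each node — David:11, Eli:10, Emil:9, Omar:6, Oskar:10, Simone:11, Yusuf:11.
The smallest farness is 6, for Omar, so Omar has the highest closeness.

Omar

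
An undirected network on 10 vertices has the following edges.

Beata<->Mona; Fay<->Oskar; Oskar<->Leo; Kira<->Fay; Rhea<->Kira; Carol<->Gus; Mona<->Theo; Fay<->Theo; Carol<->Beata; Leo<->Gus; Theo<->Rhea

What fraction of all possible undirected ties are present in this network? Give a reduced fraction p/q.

11/45

There are 11 edges and 10 nodes, so the maximum possible is C(10,2) = 45.
Density = 11/45.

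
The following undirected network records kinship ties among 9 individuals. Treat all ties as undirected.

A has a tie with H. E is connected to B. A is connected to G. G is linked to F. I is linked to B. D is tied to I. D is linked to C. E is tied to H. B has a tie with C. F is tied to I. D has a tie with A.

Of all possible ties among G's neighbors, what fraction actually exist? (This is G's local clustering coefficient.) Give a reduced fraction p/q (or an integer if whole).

0

G's neighbors: A and F (k = 2).
Possible neighbor pairs: C(2,2) = 1. Edges among them: none → e = 0.
Clustering(G) = 0/1.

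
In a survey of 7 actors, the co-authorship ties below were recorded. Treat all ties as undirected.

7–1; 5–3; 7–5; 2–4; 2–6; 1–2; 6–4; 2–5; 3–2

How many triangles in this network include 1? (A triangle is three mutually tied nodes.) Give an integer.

0

1's neighbors are 2 and 7, but none of them are tied to each other, so no triangle contains 1.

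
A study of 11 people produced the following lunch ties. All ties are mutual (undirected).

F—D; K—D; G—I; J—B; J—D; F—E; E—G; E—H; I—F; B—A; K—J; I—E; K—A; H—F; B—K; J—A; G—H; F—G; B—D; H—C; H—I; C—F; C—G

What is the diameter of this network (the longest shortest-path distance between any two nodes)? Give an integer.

Eccentricity of each node (its greatest distance to any other): A:4, B:3, C:4, D:2, E:4, F:3, G:4, H:4, I:4, J:3, K:3.
The maximum eccentricity is 4, realized for instance by the pair E–A via E – F – D – K – A. So the diameter is 4.

4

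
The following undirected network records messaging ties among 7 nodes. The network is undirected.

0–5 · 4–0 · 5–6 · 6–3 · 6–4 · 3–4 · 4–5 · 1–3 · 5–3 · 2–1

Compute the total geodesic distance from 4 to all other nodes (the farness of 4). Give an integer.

Distances from 4: 0:1, 1:2, 2:3, 3:1, 5:1, 6:1.
Sum = 1 + 2 + 3 + 1 + 1 + 1 = 9.

9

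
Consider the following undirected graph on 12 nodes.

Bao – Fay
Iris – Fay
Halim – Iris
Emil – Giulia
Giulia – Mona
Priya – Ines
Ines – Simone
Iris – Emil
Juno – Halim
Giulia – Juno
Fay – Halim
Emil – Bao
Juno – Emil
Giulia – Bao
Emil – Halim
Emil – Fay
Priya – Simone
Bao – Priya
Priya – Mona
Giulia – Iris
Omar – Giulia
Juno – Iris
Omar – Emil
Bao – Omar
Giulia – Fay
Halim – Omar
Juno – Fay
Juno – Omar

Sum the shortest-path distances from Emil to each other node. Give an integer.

17

Distances from Emil: Bao:1, Fay:1, Giulia:1, Halim:1, Ines:3, Iris:1, Juno:1, Mona:2, Omar:1, Priya:2, Simone:3.
Sum = 1 + 1 + 1 + 1 + 3 + 1 + 1 + 2 + 1 + 2 + 3 = 17.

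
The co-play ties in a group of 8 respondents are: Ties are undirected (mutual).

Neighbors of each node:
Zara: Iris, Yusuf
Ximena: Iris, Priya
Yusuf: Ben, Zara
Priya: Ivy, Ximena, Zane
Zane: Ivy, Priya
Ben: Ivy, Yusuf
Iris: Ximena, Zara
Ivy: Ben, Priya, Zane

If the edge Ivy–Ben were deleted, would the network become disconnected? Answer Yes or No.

No

Even without that edge, Ivy still reaches Ben via Ivy – Priya – Ximena – Iris – Zara – Yusuf – Ben, so the network stays connected. Not a bridge.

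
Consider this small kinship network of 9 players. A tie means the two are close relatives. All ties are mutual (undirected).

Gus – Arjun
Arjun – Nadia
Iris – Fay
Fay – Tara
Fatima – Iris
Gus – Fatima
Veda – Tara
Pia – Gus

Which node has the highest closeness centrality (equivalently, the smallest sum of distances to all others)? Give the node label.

Fatima

Farness (sum of distances to all others) for each node — Arjun:24, Fatima:18, Fay:22, Gus:19, Iris:19, Nadia:31, Pia:26, Tara:27, Veda:34.
The smallest farness is 18, for Fatima, so Fatima has the highest closeness.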